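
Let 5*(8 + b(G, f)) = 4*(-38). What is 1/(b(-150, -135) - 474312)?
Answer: -5/2371752 ≈ -2.1081e-6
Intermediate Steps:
b(G, f) = -192/5 (b(G, f) = -8 + (4*(-38))/5 = -8 + (⅕)*(-152) = -8 - 152/5 = -192/5)
1/(b(-150, -135) - 474312) = 1/(-192/5 - 474312) = 1/(-2371752/5) = -5/2371752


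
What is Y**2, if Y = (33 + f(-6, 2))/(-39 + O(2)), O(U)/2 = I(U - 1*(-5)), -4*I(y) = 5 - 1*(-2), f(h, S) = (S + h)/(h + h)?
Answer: 1600/2601 ≈ 0.61515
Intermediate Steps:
f(h, S) = (S + h)/(2*h) (f(h, S) = (S + h)/((2*h)) = (S + h)*(1/(2*h)) = (S + h)/(2*h))
I(y) = -7/4 (I(y) = -(5 - 1*(-2))/4 = -(5 + 2)/4 = -1/4*7 = -7/4)
O(U) = -7/2 (O(U) = 2*(-7/4) = -7/2)
Y = -40/51 (Y = (33 + (1/2)*(2 - 6)/(-6))/(-39 - 7/2) = (33 + (1/2)*(-1/6)*(-4))/(-85/2) = (33 + 1/3)*(-2/85) = (100/3)*(-2/85) = -40/51 ≈ -0.78431)
Y**2 = (-40/51)**2 = 1600/2601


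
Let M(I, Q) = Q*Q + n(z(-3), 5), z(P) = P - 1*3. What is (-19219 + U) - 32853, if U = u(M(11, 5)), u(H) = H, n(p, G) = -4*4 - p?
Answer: -52057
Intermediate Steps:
z(P) = -3 + P (z(P) = P - 3 = -3 + P)
n(p, G) = -16 - p
M(I, Q) = -10 + Q**2 (M(I, Q) = Q*Q + (-16 - (-3 - 3)) = Q**2 + (-16 - 1*(-6)) = Q**2 + (-16 + 6) = Q**2 - 10 = -10 + Q**2)
U = 15 (U = -10 + 5**2 = -10 + 25 = 15)
(-19219 + U) - 32853 = (-19219 + 15) - 32853 = -19204 - 32853 = -52057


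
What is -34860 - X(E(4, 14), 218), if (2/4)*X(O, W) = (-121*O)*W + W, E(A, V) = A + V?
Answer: 914312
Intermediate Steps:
X(O, W) = 2*W - 242*O*W (X(O, W) = 2*((-121*O)*W + W) = 2*(-121*O*W + W) = 2*(W - 121*O*W) = 2*W - 242*O*W)
-34860 - X(E(4, 14), 218) = -34860 - 2*218*(1 - 121*(4 + 14)) = -34860 - 2*218*(1 - 121*18) = -34860 - 2*218*(1 - 2178) = -34860 - 2*218*(-2177) = -34860 - 1*(-949172) = -34860 + 949172 = 914312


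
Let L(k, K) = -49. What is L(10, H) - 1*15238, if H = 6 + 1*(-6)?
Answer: -15287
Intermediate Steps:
H = 0 (H = 6 - 6 = 0)
L(10, H) - 1*15238 = -49 - 1*15238 = -49 - 15238 = -15287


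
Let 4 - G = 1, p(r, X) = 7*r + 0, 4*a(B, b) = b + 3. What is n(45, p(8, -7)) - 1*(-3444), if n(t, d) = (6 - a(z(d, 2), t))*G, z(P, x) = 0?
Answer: 3426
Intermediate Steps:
a(B, b) = ¾ + b/4 (a(B, b) = (b + 3)/4 = (3 + b)/4 = ¾ + b/4)
p(r, X) = 7*r
G = 3 (G = 4 - 1*1 = 4 - 1 = 3)
n(t, d) = 63/4 - 3*t/4 (n(t, d) = (6 - (¾ + t/4))*3 = (6 + (-¾ - t/4))*3 = (21/4 - t/4)*3 = 63/4 - 3*t/4)
n(45, p(8, -7)) - 1*(-3444) = (63/4 - ¾*45) - 1*(-3444) = (63/4 - 135/4) + 3444 = -18 + 3444 = 3426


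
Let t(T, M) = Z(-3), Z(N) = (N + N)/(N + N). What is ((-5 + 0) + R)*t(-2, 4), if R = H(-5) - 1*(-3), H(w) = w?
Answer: -7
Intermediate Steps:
Z(N) = 1 (Z(N) = (2*N)/((2*N)) = (2*N)*(1/(2*N)) = 1)
t(T, M) = 1
R = -2 (R = -5 - 1*(-3) = -5 + 3 = -2)
((-5 + 0) + R)*t(-2, 4) = ((-5 + 0) - 2)*1 = (-5 - 2)*1 = -7*1 = -7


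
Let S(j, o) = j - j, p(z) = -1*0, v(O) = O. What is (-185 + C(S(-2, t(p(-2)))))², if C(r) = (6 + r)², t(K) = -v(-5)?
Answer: 22201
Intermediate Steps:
p(z) = 0
t(K) = 5 (t(K) = -1*(-5) = 5)
S(j, o) = 0
(-185 + C(S(-2, t(p(-2)))))² = (-185 + (6 + 0)²)² = (-185 + 6²)² = (-185 + 36)² = (-149)² = 22201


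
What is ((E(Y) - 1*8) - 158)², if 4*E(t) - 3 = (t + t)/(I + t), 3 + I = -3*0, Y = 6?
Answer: 431649/16 ≈ 26978.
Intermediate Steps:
I = -3 (I = -3 - 3*0 = -3 + 0 = -3)
E(t) = ¾ + t/(2*(-3 + t)) (E(t) = ¾ + ((t + t)/(-3 + t))/4 = ¾ + ((2*t)/(-3 + t))/4 = ¾ + (2*t/(-3 + t))/4 = ¾ + t/(2*(-3 + t)))
((E(Y) - 1*8) - 158)² = (((-9 + 5*6)/(4*(-3 + 6)) - 1*8) - 158)² = (((¼)*(-9 + 30)/3 - 8) - 158)² = (((¼)*(⅓)*21 - 8) - 158)² = ((7/4 - 8) - 158)² = (-25/4 - 158)² = (-657/4)² = 431649/16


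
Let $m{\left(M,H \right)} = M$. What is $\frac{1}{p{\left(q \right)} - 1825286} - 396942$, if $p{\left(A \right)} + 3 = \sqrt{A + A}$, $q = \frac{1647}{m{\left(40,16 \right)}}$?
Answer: $- \frac{26449673922816597946}{66633598668773} - \frac{6 \sqrt{915}}{66633598668773} \approx -3.9694 \cdot 10^{5}$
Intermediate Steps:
$q = \frac{1647}{40} \approx 41.175$
$p{\left(A \right)} = -3 + \sqrt{2} \sqrt{A}$ ($p{\left(A \right)} = -3 + \sqrt{A + A} = -3 + \sqrt{2 A} = -3 + \sqrt{2} \sqrt{A}$)
$\frac{1}{p{\left(q \right)} - 1825286} - 396942 = \frac{1}{\left(-3 + \sqrt{2} \sqrt{\frac{1647}{40}}\right) - 1825286} - 396942 = \frac{1}{\left(-3 + \sqrt{2} \frac{3 \sqrt{1830}}{20}\right) - 1825286} - 396942 = \frac{1}{\left(-3 + \frac{3 \sqrt{915}}{10}\right) - 1825286} - 396942 = \frac{1}{-1825289 + \frac{3 \sqrt{915}}{10}} - 396942 = -396942 + \frac{1}{-1825289 + \frac{3 \sqrt{915}}{10}}$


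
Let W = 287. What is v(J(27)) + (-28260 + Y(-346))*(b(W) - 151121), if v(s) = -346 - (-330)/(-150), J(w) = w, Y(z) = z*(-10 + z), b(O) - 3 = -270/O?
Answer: -20583074222547/1435 ≈ -1.4344e+10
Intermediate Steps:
b(O) = 3 - 270/O
v(s) = -1741/5 (v(s) = -346 - (-330)*(-1)/150 = -346 - 1*11/5 = -346 - 11/5 = -1741/5)
v(J(27)) + (-28260 + Y(-346))*(b(W) - 151121) = -1741/5 + (-28260 - 346*(-10 - 346))*((3 - 270/287) - 151121) = -1741/5 + (-28260 - 346*(-356))*((3 - 270*1/287) - 151121) = -1741/5 + (-28260 + 123176)*((3 - 270/287) - 151121) = -1741/5 + 94916*(591/287 - 151121) = -1741/5 + 94916*(-43371136/287) = -1741/5 - 4116614744576/287 = -20583074222547/1435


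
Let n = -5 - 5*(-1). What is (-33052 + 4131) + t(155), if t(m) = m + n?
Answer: -28766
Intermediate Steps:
n = 0 (n = -5 + 5 = 0)
t(m) = m (t(m) = m + 0 = m)
(-33052 + 4131) + t(155) = (-33052 + 4131) + 155 = -28921 + 155 = -28766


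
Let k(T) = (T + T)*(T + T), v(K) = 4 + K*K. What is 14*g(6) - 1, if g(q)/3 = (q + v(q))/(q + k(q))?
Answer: 297/25 ≈ 11.880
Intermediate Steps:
v(K) = 4 + K**2
k(T) = 4*T**2 (k(T) = (2*T)*(2*T) = 4*T**2)
g(q) = 3*(4 + q + q**2)/(q + 4*q**2) (g(q) = 3*((q + (4 + q**2))/(q + 4*q**2)) = 3*((4 + q + q**2)/(q + 4*q**2)) = 3*(4 + q + q**2)/(q + 4*q**2))
14*g(6) - 1 = 14*(3*(4 + 6 + 6**2)/(6*(1 + 4*6))) - 1 = 14*(3*(1/6)*(4 + 6 + 36)/(1 + 24)) - 1 = 14*(3*(1/6)*46/25) - 1 = 14*(3*(1/6)*(1/25)*46) - 1 = 14*(23/25) - 1 = 322/25 - 1 = 297/25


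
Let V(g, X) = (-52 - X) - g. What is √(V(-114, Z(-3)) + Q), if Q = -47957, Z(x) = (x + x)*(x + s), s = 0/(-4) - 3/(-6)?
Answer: I*√47910 ≈ 218.88*I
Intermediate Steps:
s = ½ (s = 0*(-¼) - 3*(-⅙) = 0 + ½ = ½ ≈ 0.50000)
Z(x) = 2*x*(½ + x) (Z(x) = (x + x)*(x + ½) = (2*x)*(½ + x) = 2*x*(½ + x))
V(g, X) = -52 - X - g
√(V(-114, Z(-3)) + Q) = √((-52 - (-3)*(1 + 2*(-3)) - 1*(-114)) - 47957) = √((-52 - (-3)*(1 - 6) + 114) - 47957) = √((-52 - (-3)*(-5) + 114) - 47957) = √((-52 - 1*15 + 114) - 47957) = √((-52 - 15 + 114) - 47957) = √(47 - 47957) = √(-47910) = I*√47910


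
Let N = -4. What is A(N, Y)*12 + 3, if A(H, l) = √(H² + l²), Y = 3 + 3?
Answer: 3 + 24*√13 ≈ 89.533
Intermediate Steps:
Y = 6
A(N, Y)*12 + 3 = √((-4)² + 6²)*12 + 3 = √(16 + 36)*12 + 3 = √52*12 + 3 = (2*√13)*12 + 3 = 24*√13 + 3 = 3 + 24*√13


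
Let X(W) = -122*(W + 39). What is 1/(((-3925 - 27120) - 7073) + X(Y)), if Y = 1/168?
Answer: -84/3601645 ≈ -2.3323e-5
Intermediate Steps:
Y = 1/168 ≈ 0.0059524
X(W) = -4758 - 122*W (X(W) = -122*(39 + W) = -4758 - 122*W)
1/(((-3925 - 27120) - 7073) + X(Y)) = 1/(((-3925 - 27120) - 7073) + (-4758 - 122*1/168)) = 1/((-31045 - 7073) + (-4758 - 61/84)) = 1/(-38118 - 399733/84) = 1/(-3601645/84) = -84/3601645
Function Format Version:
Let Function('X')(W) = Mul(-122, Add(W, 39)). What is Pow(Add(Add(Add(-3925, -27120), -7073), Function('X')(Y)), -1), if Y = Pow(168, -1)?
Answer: Rational(-84, 3601645) ≈ -2.3323e-5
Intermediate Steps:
Y = Rational(1, 168) ≈ 0.0059524
Function('X')(W) = Add(-4758, Mul(-122, W)) (Function('X')(W) = Mul(-122, Add(39, W)) = Add(-4758, Mul(-122, W)))
Pow(Add(Add(Add(-3925, -27120), -7073), Function('X')(Y)), -1) = Pow(Add(Add(Add(-3925, -27120), -7073), Add(-4758, Mul(-122, Rational(1, 168)))), -1) = Pow(Add(Add(-31045, -7073), Add(-4758, Rational(-61, 84))), -1) = Pow(Add(-38118, Rational(-399733, 84)), -1) = Pow(Rational(-3601645, 84), -1) = Rational(-84, 3601645)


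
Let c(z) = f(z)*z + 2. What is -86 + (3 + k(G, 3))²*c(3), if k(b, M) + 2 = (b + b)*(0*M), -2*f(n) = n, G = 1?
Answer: -177/2 ≈ -88.500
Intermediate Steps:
f(n) = -n/2
k(b, M) = -2 (k(b, M) = -2 + (b + b)*(0*M) = -2 + (2*b)*0 = -2 + 0 = -2)
c(z) = 2 - z²/2 (c(z) = (-z/2)*z + 2 = -z²/2 + 2 = 2 - z²/2)
-86 + (3 + k(G, 3))²*c(3) = -86 + (3 - 2)²*(2 - ½*3²) = -86 + 1²*(2 - ½*9) = -86 + 1*(2 - 9/2) = -86 + 1*(-5/2) = -86 - 5/2 = -177/2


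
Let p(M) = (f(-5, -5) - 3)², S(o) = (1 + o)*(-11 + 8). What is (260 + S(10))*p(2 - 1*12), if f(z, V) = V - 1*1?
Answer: 18387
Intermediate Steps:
f(z, V) = -1 + V (f(z, V) = V - 1 = -1 + V)
S(o) = -3 - 3*o (S(o) = (1 + o)*(-3) = -3 - 3*o)
p(M) = 81 (p(M) = ((-1 - 5) - 3)² = (-6 - 3)² = (-9)² = 81)
(260 + S(10))*p(2 - 1*12) = (260 + (-3 - 3*10))*81 = (260 + (-3 - 30))*81 = (260 - 33)*81 = 227*81 = 18387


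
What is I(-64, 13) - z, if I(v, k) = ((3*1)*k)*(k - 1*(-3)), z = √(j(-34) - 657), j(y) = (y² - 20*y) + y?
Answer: 624 - √1145 ≈ 590.16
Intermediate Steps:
j(y) = y² - 19*y
z = √1145 (z = √(-34*(-19 - 34) - 657) = √(-34*(-53) - 657) = √(1802 - 657) = √1145 ≈ 33.838)
I(v, k) = 3*k*(3 + k) (I(v, k) = (3*k)*(k + 3) = (3*k)*(3 + k) = 3*k*(3 + k))
I(-64, 13) - z = 3*13*(3 + 13) - √1145 = 3*13*16 - √1145 = 624 - √1145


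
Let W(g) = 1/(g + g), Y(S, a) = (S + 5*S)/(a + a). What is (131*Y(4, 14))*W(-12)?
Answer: -131/28 ≈ -4.6786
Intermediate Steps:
Y(S, a) = 3*S/a (Y(S, a) = (6*S)/((2*a)) = (6*S)*(1/(2*a)) = 3*S/a)
W(g) = 1/(2*g)
(131*Y(4, 14))*W(-12) = (131*(3*4/14))*((1/2)/(-12)) = (131*(3*4*(1/14)))*((1/2)*(-1/12)) = (131*(6/7))*(-1/24) = (786/7)*(-1/24) = -131/28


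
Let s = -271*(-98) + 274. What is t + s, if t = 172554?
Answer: 199386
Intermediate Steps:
s = 26832 (s = 26558 + 274 = 26832)
t + s = 172554 + 26832 = 199386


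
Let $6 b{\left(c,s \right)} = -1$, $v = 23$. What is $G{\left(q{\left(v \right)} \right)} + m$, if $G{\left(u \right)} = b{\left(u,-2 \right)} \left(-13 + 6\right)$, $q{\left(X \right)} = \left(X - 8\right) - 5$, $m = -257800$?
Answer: $- \frac{1546793}{6} \approx -2.578 \cdot 10^{5}$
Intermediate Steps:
$q{\left(X \right)} = -13 + X$ ($q{\left(X \right)} = \left(-8 + X\right) - 5 = -13 + X$)
$b{\left(c,s \right)} = - \frac{1}{6}$ ($b{\left(c,s \right)} = \frac{1}{6} \left(-1\right) = - \frac{1}{6}$)
$G{\left(u \right)} = \frac{7}{6}$ ($G{\left(u \right)} = - \frac{-13 + 6}{6} = \left(- \frac{1}{6}\right) \left(-7\right) = \frac{7}{6}$)
$G{\left(q{\left(v \right)} \right)} + m = \frac{7}{6} - 257800 = - \frac{1546793}{6}$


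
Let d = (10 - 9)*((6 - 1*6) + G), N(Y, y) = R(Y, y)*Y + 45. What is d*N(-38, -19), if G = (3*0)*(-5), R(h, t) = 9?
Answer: 0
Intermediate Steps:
G = 0 (G = 0*(-5) = 0)
N(Y, y) = 45 + 9*Y (N(Y, y) = 9*Y + 45 = 45 + 9*Y)
d = 0 (d = (10 - 9)*((6 - 1*6) + 0) = 1*((6 - 6) + 0) = 1*(0 + 0) = 1*0 = 0)
d*N(-38, -19) = 0*(45 + 9*(-38)) = 0*(45 - 342) = 0*(-297) = 0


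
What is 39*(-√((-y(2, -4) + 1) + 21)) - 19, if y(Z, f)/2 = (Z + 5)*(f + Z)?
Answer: -19 - 195*√2 ≈ -294.77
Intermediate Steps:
y(Z, f) = 2*(5 + Z)*(Z + f) (y(Z, f) = 2*((Z + 5)*(f + Z)) = 2*((5 + Z)*(Z + f)) = 2*(5 + Z)*(Z + f))
39*(-√((-y(2, -4) + 1) + 21)) - 19 = 39*(-√((-(2*2² + 10*2 + 10*(-4) + 2*2*(-4)) + 1) + 21)) - 19 = 39*(-√((-(2*4 + 20 - 40 - 16) + 1) + 21)) - 19 = 39*(-√((-(8 + 20 - 40 - 16) + 1) + 21)) - 19 = 39*(-√((-1*(-28) + 1) + 21)) - 19 = 39*(-√((28 + 1) + 21)) - 19 = 39*(-√(29 + 21)) - 19 = 39*(-√50) - 19 = 39*(-5*√2) - 19 = -195*√2 - 19 = -19 - 195*√2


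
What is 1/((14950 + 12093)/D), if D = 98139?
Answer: 98139/27043 ≈ 3.6290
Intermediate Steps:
1/((14950 + 12093)/D) = 1/((14950 + 12093)/98139) = 1/(27043*(1/98139)) = 1/(27043/98139) = 98139/27043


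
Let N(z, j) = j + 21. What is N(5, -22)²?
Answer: 1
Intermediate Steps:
N(z, j) = 21 + j
N(5, -22)² = (21 - 22)² = (-1)² = 1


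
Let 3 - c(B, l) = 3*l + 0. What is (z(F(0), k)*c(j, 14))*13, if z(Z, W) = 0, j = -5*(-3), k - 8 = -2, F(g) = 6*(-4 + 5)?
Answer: 0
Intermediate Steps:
F(g) = 6 (F(g) = 6*1 = 6)
k = 6 (k = 8 - 2 = 6)
j = 15
c(B, l) = 3 - 3*l (c(B, l) = 3 - (3*l + 0) = 3 - 3*l)
(z(F(0), k)*c(j, 14))*13 = (0*(3 - 3*14))*13 = (0*(3 - 42))*13 = (0*(-39))*13 = 0*13 = 0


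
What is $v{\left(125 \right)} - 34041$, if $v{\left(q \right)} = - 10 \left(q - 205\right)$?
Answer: $-33241$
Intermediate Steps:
$v{\left(q \right)} = 2050 - 10 q$ ($v{\left(q \right)} = - 10 \left(-205 + q\right) = 2050 - 10 q$)
$v{\left(125 \right)} - 34041 = \left(2050 - 1250\right) - 34041 = 800 - 34041 = -33241$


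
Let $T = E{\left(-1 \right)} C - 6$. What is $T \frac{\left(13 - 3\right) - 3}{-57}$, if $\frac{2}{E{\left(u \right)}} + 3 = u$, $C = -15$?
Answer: $- \frac{7}{38} \approx -0.18421$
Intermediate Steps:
$E{\left(u \right)} = \frac{2}{-3 + u}$
$T = \frac{3}{2}$ ($T = \frac{2}{-3 - 1} \left(-15\right) - 6 = \frac{2}{-4} \left(-15\right) - 6 = 2 \left(- \frac{1}{4}\right) \left(-15\right) - 6 = \left(- \frac{1}{2}\right) \left(-15\right) - 6 = \frac{15}{2} - 6 = \frac{3}{2} \approx 1.5$)
$T \frac{\left(13 - 3\right) - 3}{-57} = \frac{3 \frac{\left(13 - 3\right) - 3}{-57}}{2} = \frac{3 \left(10 - 3\right) \left(- \frac{1}{57}\right)}{2} = \frac{3 \cdot 7 \left(- \frac{1}{57}\right)}{2} = \frac{3}{2} \left(- \frac{7}{57}\right) = - \frac{7}{38}$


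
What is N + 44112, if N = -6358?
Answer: 37754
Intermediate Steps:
N + 44112 = -6358 + 44112 = 37754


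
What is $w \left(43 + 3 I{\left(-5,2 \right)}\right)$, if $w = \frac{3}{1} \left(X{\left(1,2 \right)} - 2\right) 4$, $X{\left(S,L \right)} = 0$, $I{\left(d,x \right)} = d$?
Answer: $-672$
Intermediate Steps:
$w = -24$ ($w = \frac{3}{1} \left(0 - 2\right) 4 = 3 \cdot 1 \left(-2\right) 4 = 3 \left(-2\right) 4 = \left(-6\right) 4 = -24$)
$w \left(43 + 3 I{\left(-5,2 \right)}\right) = - 24 \left(43 + 3 \left(-5\right)\right) = - 24 \left(43 - 15\right) = \left(-24\right) 28 = -672$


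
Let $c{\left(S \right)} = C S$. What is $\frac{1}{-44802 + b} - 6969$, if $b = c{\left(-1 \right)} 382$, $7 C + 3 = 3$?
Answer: $- \frac{312225139}{44802} \approx -6969.0$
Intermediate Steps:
$C = 0$ ($C = - \frac{3}{7} + \frac{1}{7} \cdot 3 = - \frac{3}{7} + \frac{3}{7} = 0$)
$c{\left(S \right)} = 0$ ($c{\left(S \right)} = 0 S = 0$)
$b = 0$ ($b = 0 \cdot 382 = 0$)
$\frac{1}{-44802 + b} - 6969 = \frac{1}{-44802 + 0} - 6969 = \frac{1}{-44802} - 6969 = - \frac{1}{44802} - 6969 = - \frac{312225139}{44802}$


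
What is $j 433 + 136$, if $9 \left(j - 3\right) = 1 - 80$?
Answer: $- \frac{21292}{9} \approx -2365.8$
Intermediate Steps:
$j = - \frac{52}{9}$ ($j = 3 + \frac{1 - 80}{9} = 3 + \frac{1}{9} \left(-79\right) = 3 - \frac{79}{9} = - \frac{52}{9} \approx -5.7778$)
$j 433 + 136 = \left(- \frac{52}{9}\right) 433 + 136 = - \frac{22516}{9} + 136 = - \frac{21292}{9}$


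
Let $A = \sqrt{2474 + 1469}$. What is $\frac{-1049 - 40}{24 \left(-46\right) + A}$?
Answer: $\frac{109296}{110443} + \frac{99 \sqrt{3943}}{110443} \approx 1.0459$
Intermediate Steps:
$A = \sqrt{3943} \approx 62.793$
$\frac{-1049 - 40}{24 \left(-46\right) + A} = \frac{-1049 - 40}{24 \left(-46\right) + \sqrt{3943}} = - \frac{1089}{-1104 + \sqrt{3943}}$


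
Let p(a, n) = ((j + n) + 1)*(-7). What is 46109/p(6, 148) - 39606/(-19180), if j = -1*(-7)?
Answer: -4291433/106860 ≈ -40.159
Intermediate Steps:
j = 7
p(a, n) = -56 - 7*n (p(a, n) = ((7 + n) + 1)*(-7) = (8 + n)*(-7) = -56 - 7*n)
46109/p(6, 148) - 39606/(-19180) = 46109/(-56 - 7*148) - 39606/(-19180) = 46109/(-56 - 1036) - 39606*(-1/19180) = 46109/(-1092) + 2829/1370 = 46109*(-1/1092) + 2829/1370 = -6587/156 + 2829/1370 = -4291433/106860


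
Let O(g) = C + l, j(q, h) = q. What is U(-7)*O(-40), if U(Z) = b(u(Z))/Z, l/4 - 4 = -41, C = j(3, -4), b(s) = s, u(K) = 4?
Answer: 580/7 ≈ 82.857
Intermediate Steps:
C = 3
l = -148 (l = 16 + 4*(-41) = 16 - 164 = -148)
U(Z) = 4/Z
O(g) = -145 (O(g) = 3 - 148 = -145)
U(-7)*O(-40) = (4/(-7))*(-145) = (4*(-1/7))*(-145) = -4/7*(-145) = 580/7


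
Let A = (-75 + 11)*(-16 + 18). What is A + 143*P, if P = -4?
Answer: -700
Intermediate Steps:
A = -128 (A = -64*2 = -128)
A + 143*P = -128 + 143*(-4) = -128 - 572 = -700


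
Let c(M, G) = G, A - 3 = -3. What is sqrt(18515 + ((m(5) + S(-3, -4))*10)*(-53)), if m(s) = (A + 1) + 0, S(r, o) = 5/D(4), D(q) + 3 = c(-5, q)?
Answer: sqrt(15335) ≈ 123.83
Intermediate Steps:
A = 0 (A = 3 - 3 = 0)
D(q) = -3 + q
S(r, o) = 5 (S(r, o) = 5/(-3 + 4) = 5/1 = 5*1 = 5)
m(s) = 1 (m(s) = (0 + 1) + 0 = 1 + 0 = 1)
sqrt(18515 + ((m(5) + S(-3, -4))*10)*(-53)) = sqrt(18515 + ((1 + 5)*10)*(-53)) = sqrt(18515 + (6*10)*(-53)) = sqrt(18515 + 60*(-53)) = sqrt(18515 - 3180) = sqrt(15335)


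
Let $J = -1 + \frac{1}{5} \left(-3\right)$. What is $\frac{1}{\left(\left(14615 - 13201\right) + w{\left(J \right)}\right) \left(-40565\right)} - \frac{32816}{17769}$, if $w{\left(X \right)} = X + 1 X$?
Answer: $- \frac{1878030229001}{1016903913438} \approx -1.8468$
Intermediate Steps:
$J = - \frac{8}{5}$ ($J = -1 + \frac{1}{5} \left(-3\right) = -1 - \frac{3}{5} = - \frac{8}{5} \approx -1.6$)
$w{\left(X \right)} = 2 X$ ($w{\left(X \right)} = X + X = 2 X$)
$\frac{1}{\left(\left(14615 - 13201\right) + w{\left(J \right)}\right) \left(-40565\right)} - \frac{32816}{17769} = \frac{1}{\left(\left(14615 - 13201\right) + 2 \left(- \frac{8}{5}\right)\right) \left(-40565\right)} - \frac{32816}{17769} = \frac{1}{1414 - \frac{16}{5}} \left(- \frac{1}{40565}\right) - \frac{32816}{17769} = \frac{1}{\frac{7054}{5}} \left(- \frac{1}{40565}\right) - \frac{32816}{17769} = \frac{5}{7054} \left(- \frac{1}{40565}\right) - \frac{32816}{17769} = - \frac{1}{57229102} - \frac{32816}{17769} = - \frac{1878030229001}{1016903913438}$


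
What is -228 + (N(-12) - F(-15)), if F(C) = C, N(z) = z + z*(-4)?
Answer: -177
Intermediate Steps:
N(z) = -3*z (N(z) = z - 4*z = -3*z)
-228 + (N(-12) - F(-15)) = -228 + (-3*(-12) - 1*(-15)) = -228 + (36 + 15) = -228 + 51 = -177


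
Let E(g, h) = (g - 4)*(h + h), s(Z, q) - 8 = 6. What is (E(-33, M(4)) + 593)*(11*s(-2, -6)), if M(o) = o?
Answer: 45738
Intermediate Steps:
s(Z, q) = 14 (s(Z, q) = 8 + 6 = 14)
E(g, h) = 2*h*(-4 + g) (E(g, h) = (-4 + g)*(2*h) = 2*h*(-4 + g))
(E(-33, M(4)) + 593)*(11*s(-2, -6)) = (2*4*(-4 - 33) + 593)*(11*14) = (2*4*(-37) + 593)*154 = (-296 + 593)*154 = 297*154 = 45738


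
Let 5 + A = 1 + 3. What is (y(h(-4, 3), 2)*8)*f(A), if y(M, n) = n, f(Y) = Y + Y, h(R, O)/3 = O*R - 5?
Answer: -32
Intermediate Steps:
A = -1 (A = -5 + (1 + 3) = -5 + 4 = -1)
h(R, O) = -15 + 3*O*R (h(R, O) = 3*(O*R - 5) = 3*(-5 + O*R) = -15 + 3*O*R)
f(Y) = 2*Y
(y(h(-4, 3), 2)*8)*f(A) = (2*8)*(2*(-1)) = 16*(-2) = -32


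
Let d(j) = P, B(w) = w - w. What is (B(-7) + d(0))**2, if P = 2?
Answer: 4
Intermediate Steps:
B(w) = 0
d(j) = 2
(B(-7) + d(0))**2 = (0 + 2)**2 = 2**2 = 4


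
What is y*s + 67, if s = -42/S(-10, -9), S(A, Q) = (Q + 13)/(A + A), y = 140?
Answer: 29467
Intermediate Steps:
S(A, Q) = (13 + Q)/(2*A) (S(A, Q) = (13 + Q)/((2*A)) = (13 + Q)*(1/(2*A)) = (13 + Q)/(2*A))
s = 210 (s = -42*(-20/(13 - 9)) = -42/((½)*(-⅒)*4) = -42/(-⅕) = -42*(-5) = 210)
y*s + 67 = 140*210 + 67 = 29400 + 67 = 29467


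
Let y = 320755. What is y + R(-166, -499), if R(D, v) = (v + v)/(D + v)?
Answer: 213303073/665 ≈ 3.2076e+5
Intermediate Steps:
R(D, v) = 2*v/(D + v) (R(D, v) = (2*v)/(D + v) = 2*v/(D + v))
y + R(-166, -499) = 320755 + 2*(-499)/(-166 - 499) = 320755 + 2*(-499)/(-665) = 320755 + 2*(-499)*(-1/665) = 320755 + 998/665 = 213303073/665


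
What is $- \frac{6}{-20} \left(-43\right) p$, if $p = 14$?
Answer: $- \frac{903}{5} \approx -180.6$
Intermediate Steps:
$- \frac{6}{-20} \left(-43\right) p = - \frac{6}{-20} \left(-43\right) 14 = \left(-6\right) \left(- \frac{1}{20}\right) \left(-43\right) 14 = \frac{3}{10} \left(-43\right) 14 = \left(- \frac{129}{10}\right) 14 = - \frac{903}{5}$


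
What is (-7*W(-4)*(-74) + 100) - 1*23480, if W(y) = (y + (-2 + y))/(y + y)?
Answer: -45465/2 ≈ -22733.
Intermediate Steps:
W(y) = (-2 + 2*y)/(2*y) (W(y) = (-2 + 2*y)/((2*y)) = (-2 + 2*y)*(1/(2*y)) = (-2 + 2*y)/(2*y))
(-7*W(-4)*(-74) + 100) - 1*23480 = (-7*(-1 - 4)/(-4)*(-74) + 100) - 1*23480 = (-(-7)*(-5)/4*(-74) + 100) - 23480 = (-7*5/4*(-74) + 100) - 23480 = (-35/4*(-74) + 100) - 23480 = (1295/2 + 100) - 23480 = 1495/2 - 23480 = -45465/2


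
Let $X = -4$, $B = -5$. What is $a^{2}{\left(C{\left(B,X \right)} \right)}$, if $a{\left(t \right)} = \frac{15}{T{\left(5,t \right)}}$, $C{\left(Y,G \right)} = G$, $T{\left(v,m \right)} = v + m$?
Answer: $225$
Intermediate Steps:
$T{\left(v,m \right)} = m + v$
$a{\left(t \right)} = \frac{15}{5 + t}$ ($a{\left(t \right)} = \frac{15}{t + 5} = \frac{15}{5 + t}$)
$a^{2}{\left(C{\left(B,X \right)} \right)} = \left(\frac{15}{5 - 4}\right)^{2} = \left(\frac{15}{1}\right)^{2} = \left(15 \cdot 1\right)^{2} = 15^{2} = 225$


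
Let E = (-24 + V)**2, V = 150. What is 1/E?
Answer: 1/15876 ≈ 6.2988e-5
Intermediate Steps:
E = 15876 (E = (-24 + 150)**2 = 126**2 = 15876)
1/E = 1/15876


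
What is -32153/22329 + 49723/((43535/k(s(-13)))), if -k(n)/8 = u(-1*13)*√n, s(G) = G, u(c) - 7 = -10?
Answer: -32153/22329 + 1193352*I*√13/43535 ≈ -1.44 + 98.833*I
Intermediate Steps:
u(c) = -3 (u(c) = 7 - 10 = -3)
k(n) = 24*√n (k(n) = -(-24)*√n = 24*√n)
-32153/22329 + 49723/((43535/k(s(-13)))) = -32153/22329 + 49723/((43535/((24*√(-13))))) = -32153*1/22329 + 49723/((43535/((24*(I*√13))))) = -32153/22329 + 49723/((43535/((24*I*√13)))) = -32153/22329 + 49723/((43535*(-I*√13/312))) = -32153/22329 + 49723/((-43535*I*√13/312)) = -32153/22329 + 49723*(24*I*√13/43535) = -32153/22329 + 1193352*I*√13/43535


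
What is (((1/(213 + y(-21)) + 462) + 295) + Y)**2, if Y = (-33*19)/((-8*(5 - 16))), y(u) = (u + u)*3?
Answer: 272401530241/484416 ≈ 5.6233e+5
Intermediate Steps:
y(u) = 6*u (y(u) = (2*u)*3 = 6*u)
Y = -57/8 (Y = -627/((-8*(-11))) = -627/88 = -627*1/88 = -57/8 ≈ -7.1250)
(((1/(213 + y(-21)) + 462) + 295) + Y)**2 = (((1/(213 + 6*(-21)) + 462) + 295) - 57/8)**2 = (((1/(213 - 126) + 462) + 295) - 57/8)**2 = (((1/87 + 462) + 295) - 57/8)**2 = ((40195/87 + 295) - 57/8)**2 = (65860/87 - 57/8)**2 = (521921/696)**2 = 272401530241/484416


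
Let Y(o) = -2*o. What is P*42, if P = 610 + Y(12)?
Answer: 24612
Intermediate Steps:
P = 586 (P = 610 - 2*12 = 610 - 24 = 586)
P*42 = 586*42 = 24612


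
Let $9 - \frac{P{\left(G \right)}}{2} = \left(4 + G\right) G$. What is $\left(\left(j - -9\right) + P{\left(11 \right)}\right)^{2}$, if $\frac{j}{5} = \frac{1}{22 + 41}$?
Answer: $\frac{364199056}{3969} \approx 91761.0$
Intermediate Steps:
$j = \frac{5}{63}$ ($j = \frac{5}{22 + 41} = \frac{5}{63} \approx 0.079365$)
$P{\left(G \right)} = 18 - 2 G \left(4 + G\right)$ ($P{\left(G \right)} = 18 - 2 \left(4 + G\right) G = 18 - 2 G \left(4 + G\right)$)
$\left(\left(j - -9\right) + P{\left(11 \right)}\right)^{2} = \left(\left(\frac{5}{63} - -9\right) - \left(70 + 242\right)\right)^{2} = \left(\left(\frac{5}{63} + 9\right) - 312\right)^{2} = \left(\frac{572}{63} - 312\right)^{2} = \left(- \frac{19084}{63}\right)^{2} = \frac{364199056}{3969}$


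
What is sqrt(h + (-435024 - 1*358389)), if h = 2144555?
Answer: sqrt(1351142) ≈ 1162.4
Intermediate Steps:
sqrt(h + (-435024 - 1*358389)) = sqrt(2144555 + (-435024 - 1*358389)) = sqrt(2144555 + (-435024 - 358389)) = sqrt(2144555 - 793413) = sqrt(1351142)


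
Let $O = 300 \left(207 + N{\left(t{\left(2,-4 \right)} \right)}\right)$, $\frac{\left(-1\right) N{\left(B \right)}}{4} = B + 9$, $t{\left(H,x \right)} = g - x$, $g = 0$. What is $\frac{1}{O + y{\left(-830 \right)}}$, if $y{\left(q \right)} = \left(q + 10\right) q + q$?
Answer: $\frac{1}{726270} \approx 1.3769 \cdot 10^{-6}$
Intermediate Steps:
$t{\left(H,x \right)} = - x$ ($t{\left(H,x \right)} = 0 - x = - x$)
$N{\left(B \right)} = -36 - 4 B$ ($N{\left(B \right)} = - 4 \left(B + 9\right) = - 4 \left(9 + B\right) = -36 - 4 B$)
$O = 46500$ ($O = 300 \left(207 - \left(36 + 4 \left(\left(-1\right) \left(-4\right)\right)\right)\right) = 300 \left(207 - 52\right) = 300 \cdot 155 = 46500$)
$y{\left(q \right)} = q + q \left(10 + q\right)$ ($y{\left(q \right)} = \left(10 + q\right) q + q = q \left(10 + q\right) + q = q + q \left(10 + q\right)$)
$\frac{1}{O + y{\left(-830 \right)}} = \frac{1}{46500 - 830 \left(11 - 830\right)} = \frac{1}{46500 - -679770} = \frac{1}{46500 + 679770} = \frac{1}{726270}$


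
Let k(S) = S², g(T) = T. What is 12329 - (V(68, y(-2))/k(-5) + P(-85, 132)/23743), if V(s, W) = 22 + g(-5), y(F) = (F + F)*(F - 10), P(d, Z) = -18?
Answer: 7317782994/593575 ≈ 12328.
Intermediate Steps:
y(F) = 2*F*(-10 + F) (y(F) = (2*F)*(-10 + F) = 2*F*(-10 + F))
V(s, W) = 17 (V(s, W) = 22 - 5 = 17)
12329 - (V(68, y(-2))/k(-5) + P(-85, 132)/23743) = 12329 - (17/((-5)²) - 18/23743) = 12329 - (17/25 - 18*1/23743) = 12329 - (17*(1/25) - 18/23743) = 12329 - (17/25 - 18/23743) = 12329 - 1*403181/593575 = 12329 - 403181/593575 = 7317782994/593575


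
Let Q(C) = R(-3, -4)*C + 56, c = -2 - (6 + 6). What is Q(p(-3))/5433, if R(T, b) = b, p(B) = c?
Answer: 112/5433 ≈ 0.020615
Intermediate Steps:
c = -14 (c = -2 - 1*12 = -2 - 12 = -14)
p(B) = -14
Q(C) = 56 - 4*C (Q(C) = -4*C + 56 = 56 - 4*C)
Q(p(-3))/5433 = (56 - 4*(-14))/5433 = (56 + 56)*(1/5433) = 112*(1/5433) = 112/5433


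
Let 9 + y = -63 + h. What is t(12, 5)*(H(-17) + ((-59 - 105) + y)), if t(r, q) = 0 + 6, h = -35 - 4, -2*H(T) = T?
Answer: -1599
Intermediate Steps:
H(T) = -T/2
h = -39
y = -111 (y = -9 + (-63 - 39) = -9 - 102 = -111)
t(r, q) = 6
t(12, 5)*(H(-17) + ((-59 - 105) + y)) = 6*(-½*(-17) + ((-59 - 105) - 111)) = 6*(17/2 + (-164 - 111)) = 6*(17/2 - 275) = 6*(-533/2) = -1599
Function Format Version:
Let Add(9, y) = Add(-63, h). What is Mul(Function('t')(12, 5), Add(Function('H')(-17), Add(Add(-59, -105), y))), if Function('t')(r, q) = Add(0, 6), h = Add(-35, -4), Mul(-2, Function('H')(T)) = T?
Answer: -1599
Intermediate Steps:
Function('H')(T) = Mul(Rational(-1, 2), T)
h = -39
y = -111 (y = Add(-9, Add(-63, -39)) = Add(-9, -102) = -111)
Function('t')(r, q) = 6
Mul(Function('t')(12, 5), Add(Function('H')(-17), Add(Add(-59, -105), y))) = Mul(6, Add(Mul(Rational(-1, 2), -17), Add(Add(-59, -105), -111))) = Mul(6, Add(Rational(17, 2), Add(-164, -111))) = Mul(6, Add(Rational(17, 2), -275)) = Mul(6, Rational(-533, 2)) = -1599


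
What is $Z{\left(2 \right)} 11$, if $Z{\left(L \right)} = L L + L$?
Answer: $66$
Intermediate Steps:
$Z{\left(L \right)} = L + L^{2}$ ($Z{\left(L \right)} = L^{2} + L = L + L^{2}$)
$Z{\left(2 \right)} 11 = 2 \left(1 + 2\right) 11 = 2 \cdot 3 \cdot 11 = 6 \cdot 11 = 66$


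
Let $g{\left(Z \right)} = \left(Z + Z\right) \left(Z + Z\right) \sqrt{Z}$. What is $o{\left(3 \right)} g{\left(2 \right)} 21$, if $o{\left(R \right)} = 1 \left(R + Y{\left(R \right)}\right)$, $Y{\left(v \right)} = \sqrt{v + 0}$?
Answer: $336 \sqrt{2} \left(3 + \sqrt{3}\right) \approx 2248.6$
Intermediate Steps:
$Y{\left(v \right)} = \sqrt{v}$
$o{\left(R \right)} = R + \sqrt{R}$ ($o{\left(R \right)} = 1 \left(R + \sqrt{R}\right) = R + \sqrt{R}$)
$g{\left(Z \right)} = 4 Z^{\frac{5}{2}}$ ($g{\left(Z \right)} = 2 Z 2 Z \sqrt{Z} = 4 Z^{2} \sqrt{Z} = 4 Z^{\frac{5}{2}}$)
$o{\left(3 \right)} g{\left(2 \right)} 21 = \left(3 + \sqrt{3}\right) 4 \cdot 2^{\frac{5}{2}} \cdot 21 = \left(3 + \sqrt{3}\right) 4 \cdot 4 \sqrt{2} \cdot 21 = \left(3 + \sqrt{3}\right) 16 \sqrt{2} \cdot 21 = 16 \sqrt{2} \left(3 + \sqrt{3}\right) 21 = 336 \sqrt{2} \left(3 + \sqrt{3}\right)$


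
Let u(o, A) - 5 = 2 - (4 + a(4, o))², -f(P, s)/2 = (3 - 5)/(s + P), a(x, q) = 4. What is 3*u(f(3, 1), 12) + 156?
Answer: -15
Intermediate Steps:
f(P, s) = 4/(P + s) (f(P, s) = -2*(3 - 5)/(s + P) = -(-4)/(P + s) = 4/(P + s))
u(o, A) = -57 (u(o, A) = 5 + (2 - (4 + 4)²) = 5 + (2 - 1*8²) = 5 + (2 - 1*64) = 5 + (2 - 64) = 5 - 62 = -57)
3*u(f(3, 1), 12) + 156 = 3*(-57) + 156 = -171 + 156 = -15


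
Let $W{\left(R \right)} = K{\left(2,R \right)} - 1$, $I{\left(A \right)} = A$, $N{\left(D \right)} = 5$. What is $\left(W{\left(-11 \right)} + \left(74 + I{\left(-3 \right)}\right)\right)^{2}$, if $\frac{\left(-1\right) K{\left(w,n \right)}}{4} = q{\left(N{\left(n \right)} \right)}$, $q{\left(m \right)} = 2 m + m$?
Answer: $100$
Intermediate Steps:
$q{\left(m \right)} = 3 m$
$K{\left(w,n \right)} = -60$ ($K{\left(w,n \right)} = - 4 \cdot 3 \cdot 5 = \left(-4\right) 15 = -60$)
$W{\left(R \right)} = -61$ ($W{\left(R \right)} = -60 - 1 = -61$)
$\left(W{\left(-11 \right)} + \left(74 + I{\left(-3 \right)}\right)\right)^{2} = \left(-61 + \left(74 - 3\right)\right)^{2} = \left(-61 + 71\right)^{2} = 10^{2} = 100$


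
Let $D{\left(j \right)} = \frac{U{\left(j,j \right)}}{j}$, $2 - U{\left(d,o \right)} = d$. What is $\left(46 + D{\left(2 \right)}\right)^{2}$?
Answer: $2116$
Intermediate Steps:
$U{\left(d,o \right)} = 2 - d$
$D{\left(j \right)} = \frac{2 - j}{j}$
$\left(46 + D{\left(2 \right)}\right)^{2} = \left(46 + \frac{2 - 2}{2}\right)^{2} = \left(46 + \frac{1}{2} \cdot 0\right)^{2} = \left(46 + 0\right)^{2} = 46^{2} = 2116$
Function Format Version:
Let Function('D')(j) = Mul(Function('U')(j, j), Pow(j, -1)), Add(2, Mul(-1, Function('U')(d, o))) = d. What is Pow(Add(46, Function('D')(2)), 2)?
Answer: 2116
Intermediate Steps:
Function('U')(d, o) = Add(2, Mul(-1, d))
Function('D')(j) = Mul(Pow(j, -1), Add(2, Mul(-1, j))) (Function('D')(j) = Mul(Add(2, Mul(-1, j)), Pow(j, -1)) = Mul(Pow(j, -1), Add(2, Mul(-1, j))))
Pow(Add(46, Function('D')(2)), 2) = Pow(Add(46, Mul(Pow(2, -1), Add(2, Mul(-1, 2)))), 2) = Pow(Add(46, Mul(Rational(1, 2), Add(2, -2))), 2) = Pow(Add(46, Mul(Rational(1, 2), 0)), 2) = Pow(Add(46, 0), 2) = Pow(46, 2) = 2116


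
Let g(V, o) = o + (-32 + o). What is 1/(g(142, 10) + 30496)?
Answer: 1/30484 ≈ 3.2804e-5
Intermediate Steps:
g(V, o) = -32 + 2*o
1/(g(142, 10) + 30496) = 1/((-32 + 2*10) + 30496) = 1/((-32 + 20) + 30496) = 1/(-12 + 30496) = 1/30484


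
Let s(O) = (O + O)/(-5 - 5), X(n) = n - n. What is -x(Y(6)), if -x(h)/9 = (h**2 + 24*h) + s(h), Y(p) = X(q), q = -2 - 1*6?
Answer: 0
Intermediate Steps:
q = -8 (q = -2 - 6 = -8)
X(n) = 0
s(O) = -O/5 (s(O) = (2*O)/(-10) = (2*O)*(-1/10) = -O/5)
Y(p) = 0
x(h) = -9*h**2 - 1071*h/5 (x(h) = -9*((h**2 + 24*h) - h/5) = -9*(h**2 + 119*h/5) = -9*h**2 - 1071*h/5)
-x(Y(6)) = -9*0*(-119 - 5*0)/5 = -9*0*(-119 + 0)/5 = -9*0*(-119)/5 = -1*0 = 0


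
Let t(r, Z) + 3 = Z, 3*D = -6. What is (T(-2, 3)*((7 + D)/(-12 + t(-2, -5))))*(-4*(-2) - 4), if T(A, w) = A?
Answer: 2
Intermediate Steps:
D = -2 (D = (1/3)*(-6) = -2)
t(r, Z) = -3 + Z
(T(-2, 3)*((7 + D)/(-12 + t(-2, -5))))*(-4*(-2) - 4) = (-2*(7 - 2)/(-12 + (-3 - 5)))*(-4*(-2) - 4) = (-10/(-12 - 8))*(8 - 4) = -10/(-20)*4 = -10*(-1)/20*4 = -2*(-1/4)*4 = (1/2)*4 = 2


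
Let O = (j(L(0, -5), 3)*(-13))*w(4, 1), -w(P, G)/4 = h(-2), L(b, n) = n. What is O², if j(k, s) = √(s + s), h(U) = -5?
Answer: 405600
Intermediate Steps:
w(P, G) = 20 (w(P, G) = -4*(-5) = 20)
j(k, s) = √2*√s (j(k, s) = √(2*s) = √2*√s)
O = -260*√6 (O = ((√2*√3)*(-13))*20 = (√6*(-13))*20 = -13*√6*20 = -260*√6 ≈ -636.87)
O² = (-260*√6)² = 405600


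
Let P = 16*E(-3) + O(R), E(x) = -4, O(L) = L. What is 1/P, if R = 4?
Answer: -1/60 ≈ -0.016667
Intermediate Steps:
P = -60 (P = 16*(-4) + 4 = -64 + 4 = -60)
1/P = 1/(-60) = -1/60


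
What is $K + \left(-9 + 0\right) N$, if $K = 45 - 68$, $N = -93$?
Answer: $814$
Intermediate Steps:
$K = -23$ ($K = 45 - 68 = -23$)
$K + \left(-9 + 0\right) N = -23 + \left(-9 + 0\right) \left(-93\right) = -23 - -837 = -23 + 837 = 814$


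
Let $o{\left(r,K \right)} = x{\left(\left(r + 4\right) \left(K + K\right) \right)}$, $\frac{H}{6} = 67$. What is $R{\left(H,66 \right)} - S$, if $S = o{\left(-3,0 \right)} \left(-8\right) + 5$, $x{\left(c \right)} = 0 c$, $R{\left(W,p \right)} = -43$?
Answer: $-48$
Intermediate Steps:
$H = 402$ ($H = 6 \cdot 67 = 402$)
$x{\left(c \right)} = 0$
$o{\left(r,K \right)} = 0$
$S = 5$ ($S = 0 \left(-8\right) + 5 = 0 + 5 = 5$)
$R{\left(H,66 \right)} - S = -43 - 5 = -48$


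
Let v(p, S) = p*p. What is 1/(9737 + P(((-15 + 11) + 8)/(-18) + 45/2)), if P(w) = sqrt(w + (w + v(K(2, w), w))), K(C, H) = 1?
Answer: 87633/853282111 - 3*sqrt(410)/853282111 ≈ 0.00010263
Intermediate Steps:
v(p, S) = p**2
P(w) = sqrt(1 + 2*w) (P(w) = sqrt(w + (w + 1**2)) = sqrt(w + (w + 1)) = sqrt(w + (1 + w)) = sqrt(1 + 2*w))
1/(9737 + P(((-15 + 11) + 8)/(-18) + 45/2)) = 1/(9737 + sqrt(1 + 2*(((-15 + 11) + 8)/(-18) + 45/2))) = 1/(9737 + sqrt(1 + 2*((-4 + 8)*(-1/18) + 45*(1/2)))) = 1/(9737 + sqrt(1 + 2*(4*(-1/18) + 45/2))) = 1/(9737 + sqrt(1 + 2*(-2/9 + 45/2))) = 1/(9737 + sqrt(1 + 2*(401/18))) = 1/(9737 + sqrt(1 + 401/9)) = 1/(9737 + sqrt(410/9)) = 1/(9737 + sqrt(410)/3)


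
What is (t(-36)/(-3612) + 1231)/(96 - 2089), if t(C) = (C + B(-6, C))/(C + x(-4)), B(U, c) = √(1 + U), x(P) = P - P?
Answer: -4446371/7198716 - I*√5/259153776 ≈ -0.61766 - 8.6283e-9*I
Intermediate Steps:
x(P) = 0
t(C) = (C + I*√5)/C (t(C) = (C + √(1 - 6))/(C + 0) = (C + √(-5))/C = (C + I*√5)/C)
(t(-36)/(-3612) + 1231)/(96 - 2089) = (((-36 + I*√5)/(-36))/(-3612) + 1231)/(96 - 2089) = (-(-36 + I*√5)/36*(-1/3612) + 1231)/(-1993) = ((1 - I*√5/36)*(-1/3612) + 1231)*(-1/1993) = ((-1/3612 + I*√5/130032) + 1231)*(-1/1993) = (4446371/3612 + I*√5/130032)*(-1/1993) = -4446371/7198716 - I*√5/259153776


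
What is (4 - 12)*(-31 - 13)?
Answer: 352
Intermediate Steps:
(4 - 12)*(-31 - 13) = -8*(-44) = 352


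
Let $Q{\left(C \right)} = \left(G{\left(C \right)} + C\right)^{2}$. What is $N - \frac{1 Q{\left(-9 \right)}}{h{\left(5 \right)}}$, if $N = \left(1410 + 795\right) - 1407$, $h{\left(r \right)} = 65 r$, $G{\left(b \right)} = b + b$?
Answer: $\frac{258621}{325} \approx 795.76$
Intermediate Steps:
$G{\left(b \right)} = 2 b$
$Q{\left(C \right)} = 9 C^{2}$ ($Q{\left(C \right)} = \left(2 C + C\right)^{2} = \left(3 C\right)^{2} = 9 C^{2}$)
$N = 798$ ($N = 2205 - 1407 = 798$)
$N - \frac{1 Q{\left(-9 \right)}}{h{\left(5 \right)}} = 798 - \frac{1 \cdot 9 \left(-9\right)^{2}}{65 \cdot 5} = 798 - \frac{1 \cdot 9 \cdot 81}{325} = 798 - 1 \cdot 729 \cdot \frac{1}{325} = 798 - 729 \cdot \frac{1}{325} = 798 - \frac{729}{325} = \frac{258621}{325}$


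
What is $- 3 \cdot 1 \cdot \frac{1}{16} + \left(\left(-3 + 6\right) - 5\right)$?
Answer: $- \frac{35}{16} \approx -2.1875$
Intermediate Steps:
$- 3 \cdot 1 \cdot \frac{1}{16} + \left(\left(-3 + 6\right) - 5\right) = - 3 \cdot 1 \cdot \frac{1}{16} + \left(3 - 5\right) = \left(-3\right) \frac{1}{16} - 2 = - \frac{3}{16} - 2 = - \frac{35}{16}$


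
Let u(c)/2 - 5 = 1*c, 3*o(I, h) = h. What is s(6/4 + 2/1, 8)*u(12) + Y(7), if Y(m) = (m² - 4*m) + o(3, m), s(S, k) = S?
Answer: 427/3 ≈ 142.33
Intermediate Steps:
o(I, h) = h/3
Y(m) = m² - 11*m/3 (Y(m) = (m² - 4*m) + m/3 = m² - 11*m/3)
u(c) = 10 + 2*c (u(c) = 10 + 2*(1*c) = 10 + 2*c)
s(6/4 + 2/1, 8)*u(12) + Y(7) = (6/4 + 2/1)*(10 + 2*12) + (⅓)*7*(-11 + 3*7) = (6*(¼) + 2*1)*(10 + 24) + (⅓)*7*(-11 + 21) = (3/2 + 2)*34 + (⅓)*7*10 = (7/2)*34 + 70/3 = 119 + 70/3 = 427/3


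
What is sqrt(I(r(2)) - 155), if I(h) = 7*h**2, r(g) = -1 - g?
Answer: 2*I*sqrt(23) ≈ 9.5917*I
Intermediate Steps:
sqrt(I(r(2)) - 155) = sqrt(7*(-1 - 1*2)**2 - 155) = sqrt(7*(-1 - 2)**2 - 155) = sqrt(7*(-3)**2 - 155) = sqrt(7*9 - 155) = sqrt(63 - 155) = sqrt(-92) = 2*I*sqrt(23)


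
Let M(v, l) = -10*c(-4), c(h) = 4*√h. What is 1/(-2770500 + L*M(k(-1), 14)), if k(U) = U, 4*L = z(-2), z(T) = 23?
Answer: -27705/76756704616 + 23*I/383783523080 ≈ -3.6095e-7 + 5.993e-11*I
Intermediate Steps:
L = 23/4 (L = (¼)*23 = 23/4 ≈ 5.7500)
M(v, l) = -80*I (M(v, l) = -40*√(-4) = -40*2*I = -80*I)
1/(-2770500 + L*M(k(-1), 14)) = 1/(-2770500 + 23*(-80*I)/4) = 1/(-2770500 - 460*I) = (-2770500 + 460*I)/7675670461600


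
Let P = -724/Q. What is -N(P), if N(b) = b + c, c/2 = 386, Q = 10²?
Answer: -19119/25 ≈ -764.76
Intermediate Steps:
Q = 100
P = -181/25 (P = -724/100 = -724*1/100 = -181/25 ≈ -7.2400)
c = 772 (c = 2*386 = 772)
N(b) = 772 + b (N(b) = b + 772 = 772 + b)
-N(P) = -(772 - 181/25) = -1*19119/25 = -19119/25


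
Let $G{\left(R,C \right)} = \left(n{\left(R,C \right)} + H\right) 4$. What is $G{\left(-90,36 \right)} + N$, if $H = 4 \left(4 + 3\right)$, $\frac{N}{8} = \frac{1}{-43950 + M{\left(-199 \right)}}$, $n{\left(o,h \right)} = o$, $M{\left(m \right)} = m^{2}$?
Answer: $- \frac{1078560}{4349} \approx -248.0$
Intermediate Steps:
$N = - \frac{8}{4349}$ ($N = \frac{8}{-43950 + \left(-199\right)^{2}} = \frac{8}{-43950 + 39601} = \frac{8}{-4349} = 8 \left(- \frac{1}{4349}\right) = - \frac{8}{4349} \approx -0.0018395$)
$H = 28$ ($H = 4 \cdot 7 = 28$)
$G{\left(R,C \right)} = 112 + 4 R$ ($G{\left(R,C \right)} = \left(R + 28\right) 4 = \left(28 + R\right) 4 = 112 + 4 R$)
$G{\left(-90,36 \right)} + N = \left(112 + 4 \left(-90\right)\right) - \frac{8}{4349} = \left(112 - 360\right) - \frac{8}{4349} = -248 - \frac{8}{4349} = - \frac{1078560}{4349}$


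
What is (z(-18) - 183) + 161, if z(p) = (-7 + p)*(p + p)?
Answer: 878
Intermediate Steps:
z(p) = 2*p*(-7 + p) (z(p) = (-7 + p)*(2*p) = 2*p*(-7 + p))
(z(-18) - 183) + 161 = (2*(-18)*(-7 - 18) - 183) + 161 = (2*(-18)*(-25) - 183) + 161 = (900 - 183) + 161 = 717 + 161 = 878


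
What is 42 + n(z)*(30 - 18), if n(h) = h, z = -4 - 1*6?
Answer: -78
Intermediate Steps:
z = -10 (z = -4 - 6 = -10)
42 + n(z)*(30 - 18) = 42 - 10*(30 - 18) = 42 - 10*12 = 42 - 120 = -78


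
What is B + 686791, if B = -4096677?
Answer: -3409886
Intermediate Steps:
B + 686791 = -4096677 + 686791 = -3409886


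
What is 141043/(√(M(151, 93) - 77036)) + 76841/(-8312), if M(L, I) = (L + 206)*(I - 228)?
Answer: -76841/8312 - 141043*I*√125231/125231 ≈ -9.2446 - 398.56*I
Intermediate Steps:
M(L, I) = (-228 + I)*(206 + L) (M(L, I) = (206 + L)*(-228 + I) = (-228 + I)*(206 + L))
141043/(√(M(151, 93) - 77036)) + 76841/(-8312) = 141043/(√((-46968 - 228*151 + 206*93 + 93*151) - 77036)) + 76841/(-8312) = 141043/(√((-46968 - 34428 + 19158 + 14043) - 77036)) + 76841*(-1/8312) = 141043/(√(-48195 - 77036)) - 76841/8312 = 141043/(√(-125231)) - 76841/8312 = 141043/((I*√125231)) - 76841/8312 = 141043*(-I*√125231/125231) - 76841/8312 = -141043*I*√125231/125231 - 76841/8312 = -76841/8312 - 141043*I*√125231/125231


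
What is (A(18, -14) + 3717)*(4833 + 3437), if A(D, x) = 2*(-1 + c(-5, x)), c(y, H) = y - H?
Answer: 30871910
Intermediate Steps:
A(D, x) = -12 - 2*x (A(D, x) = 2*(-1 + (-5 - x)) = 2*(-6 - x) = -12 - 2*x)
(A(18, -14) + 3717)*(4833 + 3437) = ((-12 - 2*(-14)) + 3717)*(4833 + 3437) = ((-12 + 28) + 3717)*8270 = (16 + 3717)*8270 = 3733*8270 = 30871910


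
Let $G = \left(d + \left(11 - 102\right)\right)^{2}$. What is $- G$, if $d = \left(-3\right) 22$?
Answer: $-24649$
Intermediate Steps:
$d = -66$
$G = 24649$ ($G = \left(-66 + \left(11 - 102\right)\right)^{2} = \left(-66 - 91\right)^{2} = \left(-157\right)^{2} = 24649$)
$- G = \left(-1\right) 24649 = -24649$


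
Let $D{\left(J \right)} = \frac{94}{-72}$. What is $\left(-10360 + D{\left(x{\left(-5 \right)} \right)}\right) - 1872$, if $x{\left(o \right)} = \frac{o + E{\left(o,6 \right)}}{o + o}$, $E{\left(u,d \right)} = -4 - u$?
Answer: $- \frac{440399}{36} \approx -12233.0$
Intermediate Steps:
$x{\left(o \right)} = - \frac{2}{o}$ ($x{\left(o \right)} = \frac{o - \left(4 + o\right)}{o + o} = - \frac{4}{2 o} = - 4 \frac{1}{2 o} = - \frac{2}{o}$)
$D{\left(J \right)} = - \frac{47}{36}$ ($D{\left(J \right)} = 94 \left(- \frac{1}{72}\right) = - \frac{47}{36}$)
$\left(-10360 + D{\left(x{\left(-5 \right)} \right)}\right) - 1872 = \left(-10360 - \frac{47}{36}\right) - 1872 = - \frac{373007}{36} - 1872 = - \frac{440399}{36}$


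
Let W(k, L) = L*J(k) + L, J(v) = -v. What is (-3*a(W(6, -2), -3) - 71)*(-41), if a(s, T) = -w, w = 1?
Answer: 2788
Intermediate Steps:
W(k, L) = L - L*k (W(k, L) = L*(-k) + L = -L*k + L = L - L*k)
a(s, T) = -1 (a(s, T) = -1*1 = -1)
(-3*a(W(6, -2), -3) - 71)*(-41) = (-3*(-1) - 71)*(-41) = (3 - 71)*(-41) = -68*(-41) = 2788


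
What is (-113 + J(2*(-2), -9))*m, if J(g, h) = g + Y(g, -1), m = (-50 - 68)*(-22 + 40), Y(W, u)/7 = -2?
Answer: 278244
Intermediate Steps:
Y(W, u) = -14 (Y(W, u) = 7*(-2) = -14)
m = -2124 (m = -118*18 = -2124)
J(g, h) = -14 + g (J(g, h) = g - 14 = -14 + g)
(-113 + J(2*(-2), -9))*m = (-113 + (-14 + 2*(-2)))*(-2124) = (-113 + (-14 - 4))*(-2124) = (-113 - 18)*(-2124) = -131*(-2124) = 278244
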